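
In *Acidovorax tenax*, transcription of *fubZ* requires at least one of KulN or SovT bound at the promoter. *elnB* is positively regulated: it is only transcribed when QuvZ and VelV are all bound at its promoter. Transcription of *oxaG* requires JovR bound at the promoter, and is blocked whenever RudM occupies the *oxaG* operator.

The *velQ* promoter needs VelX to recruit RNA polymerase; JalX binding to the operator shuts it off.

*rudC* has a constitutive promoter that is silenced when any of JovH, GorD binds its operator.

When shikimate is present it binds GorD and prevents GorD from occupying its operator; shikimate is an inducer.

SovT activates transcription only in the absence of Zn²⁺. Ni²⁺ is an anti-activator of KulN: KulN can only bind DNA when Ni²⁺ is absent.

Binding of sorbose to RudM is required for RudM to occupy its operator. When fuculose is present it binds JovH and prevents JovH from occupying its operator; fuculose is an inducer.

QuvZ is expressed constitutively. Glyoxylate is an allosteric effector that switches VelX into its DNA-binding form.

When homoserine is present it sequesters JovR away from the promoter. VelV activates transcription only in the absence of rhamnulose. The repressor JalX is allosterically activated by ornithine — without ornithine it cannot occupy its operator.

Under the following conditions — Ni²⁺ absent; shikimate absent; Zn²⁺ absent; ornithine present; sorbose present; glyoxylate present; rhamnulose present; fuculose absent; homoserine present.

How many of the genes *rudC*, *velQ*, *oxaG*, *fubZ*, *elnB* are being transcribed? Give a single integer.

1

Fuculose is absent, so JovH is active.
Shikimate is absent, so GorD is active.
With repressor JovH bound, *rudC* is not transcribed.
→ *rudC* is OFF.
Glyoxylate is present, so VelX is active.
Ornithine is present, so JalX is active.
With repressor JalX bound, *velQ* is not transcribed.
→ *velQ* is OFF.
Homoserine is present, so JovR is inactive.
Sorbose is present, so RudM is active.
With repressor RudM bound, *oxaG* is not transcribed.
→ *oxaG* is OFF.
Ni²⁺ is absent, so KulN is active.
Zn²⁺ is absent, so SovT is active.
Activator KulN is present, so *fubZ* is transcribed.
→ *fubZ* is ON.
QuvZ is produced constitutively and is active.
Rhamnulose is present, so VelV is inactive.
Required activator VelV is absent, so *elnB* is not transcribed.
→ *elnB* is OFF.
1 of the 5 genes is transcribed.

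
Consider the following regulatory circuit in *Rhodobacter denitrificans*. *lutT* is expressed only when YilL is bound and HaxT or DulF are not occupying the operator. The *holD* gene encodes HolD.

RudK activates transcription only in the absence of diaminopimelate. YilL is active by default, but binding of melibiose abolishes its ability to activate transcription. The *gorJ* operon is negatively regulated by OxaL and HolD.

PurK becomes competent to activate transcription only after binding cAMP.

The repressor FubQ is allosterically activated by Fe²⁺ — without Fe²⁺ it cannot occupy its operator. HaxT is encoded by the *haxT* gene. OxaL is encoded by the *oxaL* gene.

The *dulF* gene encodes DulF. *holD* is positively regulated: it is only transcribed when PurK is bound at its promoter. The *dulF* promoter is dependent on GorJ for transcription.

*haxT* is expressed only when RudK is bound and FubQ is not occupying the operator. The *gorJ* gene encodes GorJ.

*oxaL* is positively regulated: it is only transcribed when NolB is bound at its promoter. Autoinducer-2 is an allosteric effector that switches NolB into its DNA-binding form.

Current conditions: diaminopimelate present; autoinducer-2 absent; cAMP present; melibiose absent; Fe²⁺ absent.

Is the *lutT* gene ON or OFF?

Diaminopimelate is present, so RudK is inactive.
Fe²⁺ is absent, so FubQ is inactive.
Required activator RudK is absent, so *haxT* is not transcribed.
So HaxT is not produced.
Autoinducer-2 is absent, so NolB is inactive.
Required activator NolB is absent, so *oxaL* is not transcribed.
So OxaL is not produced.
cAMP is present, so PurK is active.
No repressor is bound and PurK is active, so *holD* is transcribed.
So HolD is produced and active.
With repressor HolD bound, *gorJ* is not transcribed.
So GorJ is not produced.
Required activator GorJ is absent, so *dulF* is not transcribed.
So DulF is not produced.
Melibiose is absent, so YilL is active.
No repressor is bound and YilL is active, so *lutT* is transcribed.

ON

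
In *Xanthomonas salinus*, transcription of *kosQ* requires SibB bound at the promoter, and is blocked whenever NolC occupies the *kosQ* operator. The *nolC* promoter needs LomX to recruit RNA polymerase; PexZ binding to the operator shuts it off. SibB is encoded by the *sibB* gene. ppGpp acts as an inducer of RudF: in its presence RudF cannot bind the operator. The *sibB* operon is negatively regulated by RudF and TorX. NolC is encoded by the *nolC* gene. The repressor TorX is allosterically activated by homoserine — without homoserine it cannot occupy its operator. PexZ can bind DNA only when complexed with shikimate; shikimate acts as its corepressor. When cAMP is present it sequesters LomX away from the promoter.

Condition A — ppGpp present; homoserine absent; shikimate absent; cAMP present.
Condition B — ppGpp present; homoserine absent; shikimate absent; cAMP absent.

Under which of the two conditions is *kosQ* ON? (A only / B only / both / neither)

A only

Condition A:
ppGpp is present, so RudF is inactive.
Homoserine is absent, so TorX is inactive.
With no repressor bound, *sibB* is transcribed.
So SibB is produced and active.
Shikimate is absent, so PexZ is inactive.
cAMP is present, so LomX is inactive.
Required activator LomX is absent, so *nolC* is not transcribed.
So NolC is not produced.
No repressor is bound and SibB is active, so *kosQ* is transcribed.
→ *kosQ* is ON in A.
Condition B:
ppGpp is present, so RudF is inactive.
Homoserine is absent, so TorX is inactive.
With no repressor bound, *sibB* is transcribed.
So SibB is produced and active.
Shikimate is absent, so PexZ is inactive.
cAMP is absent, so LomX is active.
No repressor is bound and LomX is active, so *nolC* is transcribed.
So NolC is produced and active.
With repressor NolC bound, *kosQ* is not transcribed.
→ *kosQ* is OFF in B.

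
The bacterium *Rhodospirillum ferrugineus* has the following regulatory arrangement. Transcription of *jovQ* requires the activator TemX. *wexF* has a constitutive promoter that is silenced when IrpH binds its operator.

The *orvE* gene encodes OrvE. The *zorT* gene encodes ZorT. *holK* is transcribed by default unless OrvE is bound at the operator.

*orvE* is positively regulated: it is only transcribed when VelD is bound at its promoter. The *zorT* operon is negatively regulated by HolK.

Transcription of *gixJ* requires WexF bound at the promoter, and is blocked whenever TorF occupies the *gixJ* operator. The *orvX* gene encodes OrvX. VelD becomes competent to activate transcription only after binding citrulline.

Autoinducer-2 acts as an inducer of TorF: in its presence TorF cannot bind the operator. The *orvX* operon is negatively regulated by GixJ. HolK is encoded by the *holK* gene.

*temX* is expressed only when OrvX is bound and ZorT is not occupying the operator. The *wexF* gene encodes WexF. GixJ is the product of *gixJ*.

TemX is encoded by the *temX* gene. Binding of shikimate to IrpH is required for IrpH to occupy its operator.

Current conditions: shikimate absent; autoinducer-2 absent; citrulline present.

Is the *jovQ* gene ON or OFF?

Shikimate is absent, so IrpH is inactive.
With no repressor bound, *wexF* is transcribed.
So WexF is produced and active.
Autoinducer-2 is absent, so TorF is active.
With repressor TorF bound, *gixJ* is not transcribed.
So GixJ is not produced.
With no repressor bound, *orvX* is transcribed.
So OrvX is produced and active.
Citrulline is present, so VelD is active.
No repressor is bound and VelD is active, so *orvE* is transcribed.
So OrvE is produced and active.
With repressor OrvE bound, *holK* is not transcribed.
So HolK is not produced.
With no repressor bound, *zorT* is transcribed.
So ZorT is produced and active.
With repressor ZorT bound, *temX* is not transcribed.
So TemX is not produced.
Required activator TemX is absent, so *jovQ* is not transcribed.

OFF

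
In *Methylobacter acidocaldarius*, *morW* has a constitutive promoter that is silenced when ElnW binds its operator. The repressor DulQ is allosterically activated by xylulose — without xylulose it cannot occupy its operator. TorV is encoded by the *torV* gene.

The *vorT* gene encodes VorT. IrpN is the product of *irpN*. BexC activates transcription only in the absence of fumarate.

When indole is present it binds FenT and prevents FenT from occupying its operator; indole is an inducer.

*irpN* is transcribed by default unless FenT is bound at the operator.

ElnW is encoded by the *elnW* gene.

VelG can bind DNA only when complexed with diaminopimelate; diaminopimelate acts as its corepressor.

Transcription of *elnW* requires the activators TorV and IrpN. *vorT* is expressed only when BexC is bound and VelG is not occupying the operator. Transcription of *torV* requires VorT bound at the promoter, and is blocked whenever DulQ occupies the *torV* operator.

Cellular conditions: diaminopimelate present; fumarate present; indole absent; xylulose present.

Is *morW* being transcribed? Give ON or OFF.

ON

Fumarate is present, so BexC is inactive.
Diaminopimelate is present, so VelG is active.
With repressor VelG bound, *vorT* is not transcribed.
So VorT is not produced.
Xylulose is present, so DulQ is active.
With repressor DulQ bound, *torV* is not transcribed.
So TorV is not produced.
Indole is absent, so FenT is active.
With repressor FenT bound, *irpN* is not transcribed.
So IrpN is not produced.
Required activator TorV is absent, so *elnW* is not transcribed.
So ElnW is not produced.
With no repressor bound, *morW* is transcribed.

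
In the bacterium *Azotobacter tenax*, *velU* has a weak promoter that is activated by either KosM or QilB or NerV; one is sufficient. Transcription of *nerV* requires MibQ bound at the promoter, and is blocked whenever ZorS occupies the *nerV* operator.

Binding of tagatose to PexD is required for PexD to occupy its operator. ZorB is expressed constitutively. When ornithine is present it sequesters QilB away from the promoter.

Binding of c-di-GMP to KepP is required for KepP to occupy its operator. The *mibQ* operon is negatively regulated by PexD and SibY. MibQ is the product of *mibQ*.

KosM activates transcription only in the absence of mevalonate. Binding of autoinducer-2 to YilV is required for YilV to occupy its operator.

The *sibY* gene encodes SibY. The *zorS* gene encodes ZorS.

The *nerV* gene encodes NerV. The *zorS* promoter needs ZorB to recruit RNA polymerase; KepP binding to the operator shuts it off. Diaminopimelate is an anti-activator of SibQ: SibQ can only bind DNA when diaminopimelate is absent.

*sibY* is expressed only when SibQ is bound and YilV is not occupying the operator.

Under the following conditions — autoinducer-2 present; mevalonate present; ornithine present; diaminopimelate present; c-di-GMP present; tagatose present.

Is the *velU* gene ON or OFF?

OFF

Mevalonate is present, so KosM is inactive.
Ornithine is present, so QilB is inactive.
Tagatose is present, so PexD is active.
Autoinducer-2 is present, so YilV is active.
Diaminopimelate is present, so SibQ is inactive.
With repressor YilV bound, *sibY* is not transcribed.
So SibY is not produced.
With repressor PexD bound, *mibQ* is not transcribed.
So MibQ is not produced.
ZorB is produced constitutively and is active.
c-di-GMP is present, so KepP is active.
With repressor KepP bound, *zorS* is not transcribed.
So ZorS is not produced.
Required activator MibQ is absent, so *nerV* is not transcribed.
So NerV is not produced.
No activator is available at the *velU* promoter, so *velU* is not transcribed.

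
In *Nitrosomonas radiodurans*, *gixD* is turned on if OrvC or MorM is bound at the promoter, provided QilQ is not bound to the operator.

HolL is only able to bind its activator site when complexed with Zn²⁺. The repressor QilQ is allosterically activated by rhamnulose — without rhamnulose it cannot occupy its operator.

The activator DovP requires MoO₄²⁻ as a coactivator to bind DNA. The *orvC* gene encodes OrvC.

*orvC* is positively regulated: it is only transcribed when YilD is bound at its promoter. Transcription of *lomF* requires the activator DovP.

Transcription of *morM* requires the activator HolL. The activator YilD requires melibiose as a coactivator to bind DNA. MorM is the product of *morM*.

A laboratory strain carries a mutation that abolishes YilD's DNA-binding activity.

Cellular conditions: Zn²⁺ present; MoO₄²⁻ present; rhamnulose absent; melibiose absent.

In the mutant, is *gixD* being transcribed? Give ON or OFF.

YilD is non-functional in this strain, so it has no effect.
Required activator YilD is absent, so *orvC* is not transcribed.
So OrvC is not produced.
Zn²⁺ is present, so HolL is active.
No repressor is bound and HolL is active, so *morM* is transcribed.
So MorM is produced and active.
Rhamnulose is absent, so QilQ is inactive.
Activator MorM is present, so *gixD* is transcribed.

ON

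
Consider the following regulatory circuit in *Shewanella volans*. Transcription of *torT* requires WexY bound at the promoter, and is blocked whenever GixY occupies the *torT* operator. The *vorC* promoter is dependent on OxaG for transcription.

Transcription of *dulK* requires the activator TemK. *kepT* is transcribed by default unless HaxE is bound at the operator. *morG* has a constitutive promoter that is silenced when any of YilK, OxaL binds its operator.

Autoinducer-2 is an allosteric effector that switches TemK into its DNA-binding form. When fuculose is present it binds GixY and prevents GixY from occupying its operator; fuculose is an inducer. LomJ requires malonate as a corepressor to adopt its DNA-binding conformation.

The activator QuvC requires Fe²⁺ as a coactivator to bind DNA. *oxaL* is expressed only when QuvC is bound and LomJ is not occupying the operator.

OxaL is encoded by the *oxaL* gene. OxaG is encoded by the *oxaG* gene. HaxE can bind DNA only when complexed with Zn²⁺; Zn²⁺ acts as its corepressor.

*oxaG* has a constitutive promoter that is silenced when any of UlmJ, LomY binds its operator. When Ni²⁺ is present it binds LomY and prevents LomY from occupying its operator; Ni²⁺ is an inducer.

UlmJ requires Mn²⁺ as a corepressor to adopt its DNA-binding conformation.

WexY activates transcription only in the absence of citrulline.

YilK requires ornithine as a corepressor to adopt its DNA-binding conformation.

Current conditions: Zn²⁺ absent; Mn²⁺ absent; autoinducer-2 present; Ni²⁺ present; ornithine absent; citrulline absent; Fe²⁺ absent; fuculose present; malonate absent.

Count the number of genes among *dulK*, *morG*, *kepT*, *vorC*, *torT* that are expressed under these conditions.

5

Autoinducer-2 is present, so TemK is active.
No repressor is bound and TemK is active, so *dulK* is transcribed.
→ *dulK* is ON.
Ornithine is absent, so YilK is inactive.
Fe²⁺ is absent, so QuvC is inactive.
Malonate is absent, so LomJ is inactive.
Required activator QuvC is absent, so *oxaL* is not transcribed.
So OxaL is not produced.
With no repressor bound, *morG* is transcribed.
→ *morG* is ON.
Zn²⁺ is absent, so HaxE is inactive.
With no repressor bound, *kepT* is transcribed.
→ *kepT* is ON.
Mn²⁺ is absent, so UlmJ is inactive.
Ni²⁺ is present, so LomY is inactive.
With no repressor bound, *oxaG* is transcribed.
So OxaG is produced and active.
No repressor is bound and OxaG is active, so *vorC* is transcribed.
→ *vorC* is ON.
Fuculose is present, so GixY is inactive.
Citrulline is absent, so WexY is active.
No repressor is bound and WexY is active, so *torT* is transcribed.
→ *torT* is ON.
5 of the 5 genes are transcribed.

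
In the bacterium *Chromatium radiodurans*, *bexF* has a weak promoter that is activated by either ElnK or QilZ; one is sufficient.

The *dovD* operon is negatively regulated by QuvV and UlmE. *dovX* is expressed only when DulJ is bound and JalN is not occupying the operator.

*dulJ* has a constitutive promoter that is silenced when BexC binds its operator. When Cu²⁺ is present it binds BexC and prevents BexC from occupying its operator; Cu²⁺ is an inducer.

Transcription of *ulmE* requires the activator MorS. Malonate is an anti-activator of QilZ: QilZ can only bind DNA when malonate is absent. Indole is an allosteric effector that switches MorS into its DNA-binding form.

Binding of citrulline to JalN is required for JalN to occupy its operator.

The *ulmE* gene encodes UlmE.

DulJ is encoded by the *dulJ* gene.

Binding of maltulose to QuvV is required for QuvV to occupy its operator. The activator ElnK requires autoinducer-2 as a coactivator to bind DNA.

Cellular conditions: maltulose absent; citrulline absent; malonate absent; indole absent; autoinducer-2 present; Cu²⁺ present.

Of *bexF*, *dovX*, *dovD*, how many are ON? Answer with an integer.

3

Autoinducer-2 is present, so ElnK is active.
Malonate is absent, so QilZ is active.
Activator ElnK is present, so *bexF* is transcribed.
→ *bexF* is ON.
Cu²⁺ is present, so BexC is inactive.
With no repressor bound, *dulJ* is transcribed.
So DulJ is produced and active.
Citrulline is absent, so JalN is inactive.
No repressor is bound and DulJ is active, so *dovX* is transcribed.
→ *dovX* is ON.
Maltulose is absent, so QuvV is inactive.
Indole is absent, so MorS is inactive.
Required activator MorS is absent, so *ulmE* is not transcribed.
So UlmE is not produced.
With no repressor bound, *dovD* is transcribed.
→ *dovD* is ON.
3 of the 3 genes are transcribed.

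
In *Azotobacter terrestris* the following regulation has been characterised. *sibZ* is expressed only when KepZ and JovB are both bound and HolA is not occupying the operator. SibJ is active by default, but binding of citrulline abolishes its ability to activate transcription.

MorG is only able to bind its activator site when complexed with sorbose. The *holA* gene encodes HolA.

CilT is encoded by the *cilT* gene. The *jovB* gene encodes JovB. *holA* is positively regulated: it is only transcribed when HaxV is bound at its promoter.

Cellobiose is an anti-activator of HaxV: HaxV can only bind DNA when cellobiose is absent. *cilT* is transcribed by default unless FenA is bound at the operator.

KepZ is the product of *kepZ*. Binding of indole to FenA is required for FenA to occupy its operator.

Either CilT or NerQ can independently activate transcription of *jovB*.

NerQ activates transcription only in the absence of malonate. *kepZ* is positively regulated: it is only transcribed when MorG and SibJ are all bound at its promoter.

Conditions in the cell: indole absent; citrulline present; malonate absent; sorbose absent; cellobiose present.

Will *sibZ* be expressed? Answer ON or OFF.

Cellobiose is present, so HaxV is inactive.
Required activator HaxV is absent, so *holA* is not transcribed.
So HolA is not produced.
Sorbose is absent, so MorG is inactive.
Citrulline is present, so SibJ is inactive.
Required activator MorG is absent, so *kepZ* is not transcribed.
So KepZ is not produced.
Indole is absent, so FenA is inactive.
With no repressor bound, *cilT* is transcribed.
So CilT is produced and active.
Malonate is absent, so NerQ is active.
Activator CilT is present, so *jovB* is transcribed.
So JovB is produced and active.
Required activator KepZ is absent, so *sibZ* is not transcribed.

OFF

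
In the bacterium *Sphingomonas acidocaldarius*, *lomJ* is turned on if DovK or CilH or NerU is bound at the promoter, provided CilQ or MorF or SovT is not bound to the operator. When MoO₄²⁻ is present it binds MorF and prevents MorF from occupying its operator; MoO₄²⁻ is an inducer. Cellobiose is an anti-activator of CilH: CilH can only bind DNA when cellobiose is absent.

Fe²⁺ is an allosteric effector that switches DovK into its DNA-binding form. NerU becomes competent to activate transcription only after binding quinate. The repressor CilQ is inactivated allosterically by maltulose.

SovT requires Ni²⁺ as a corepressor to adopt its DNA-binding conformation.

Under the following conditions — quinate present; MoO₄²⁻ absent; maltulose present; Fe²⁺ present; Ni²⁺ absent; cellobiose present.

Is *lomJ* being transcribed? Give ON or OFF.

OFF

Fe²⁺ is present, so DovK is active.
Maltulose is present, so CilQ is inactive.
Cellobiose is present, so CilH is inactive.
Quinate is present, so NerU is active.
MoO₄²⁻ is absent, so MorF is active.
Ni²⁺ is absent, so SovT is inactive.
With repressor MorF bound, *lomJ* is not transcribed.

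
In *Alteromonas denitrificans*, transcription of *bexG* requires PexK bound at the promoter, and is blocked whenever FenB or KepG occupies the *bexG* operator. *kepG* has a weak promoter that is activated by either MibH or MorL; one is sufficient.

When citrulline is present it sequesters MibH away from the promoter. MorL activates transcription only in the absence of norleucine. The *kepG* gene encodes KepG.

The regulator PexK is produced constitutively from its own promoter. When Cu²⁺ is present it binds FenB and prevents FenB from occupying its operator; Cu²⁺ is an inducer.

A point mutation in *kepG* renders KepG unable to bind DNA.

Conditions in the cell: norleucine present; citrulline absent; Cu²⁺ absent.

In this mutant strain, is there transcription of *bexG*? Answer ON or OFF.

OFF

Cu²⁺ is absent, so FenB is active.
PexK is produced constitutively and is active.
KepG is non-functional in this strain, so it has no effect.
With repressor FenB bound, *bexG* is not transcribed.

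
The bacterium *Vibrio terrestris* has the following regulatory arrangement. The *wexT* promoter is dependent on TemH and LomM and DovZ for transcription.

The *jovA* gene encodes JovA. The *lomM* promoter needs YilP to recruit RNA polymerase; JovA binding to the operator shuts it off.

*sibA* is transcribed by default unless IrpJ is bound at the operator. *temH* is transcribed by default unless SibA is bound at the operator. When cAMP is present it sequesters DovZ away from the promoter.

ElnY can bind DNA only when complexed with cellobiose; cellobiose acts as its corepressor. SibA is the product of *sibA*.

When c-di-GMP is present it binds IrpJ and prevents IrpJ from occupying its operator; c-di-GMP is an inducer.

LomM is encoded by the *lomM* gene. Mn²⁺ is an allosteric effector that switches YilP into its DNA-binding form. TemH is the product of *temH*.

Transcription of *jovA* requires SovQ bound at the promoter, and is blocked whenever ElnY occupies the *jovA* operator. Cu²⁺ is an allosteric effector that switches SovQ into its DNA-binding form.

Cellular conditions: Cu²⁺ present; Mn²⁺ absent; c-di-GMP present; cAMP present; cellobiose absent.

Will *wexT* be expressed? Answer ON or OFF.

OFF

c-di-GMP is present, so IrpJ is inactive.
With no repressor bound, *sibA* is transcribed.
So SibA is produced and active.
With repressor SibA bound, *temH* is not transcribed.
So TemH is not produced.
Mn²⁺ is absent, so YilP is inactive.
Cu²⁺ is present, so SovQ is active.
Cellobiose is absent, so ElnY is inactive.
No repressor is bound and SovQ is active, so *jovA* is transcribed.
So JovA is produced and active.
With repressor JovA bound, *lomM* is not transcribed.
So LomM is not produced.
cAMP is present, so DovZ is inactive.
Required activator TemH is absent, so *wexT* is not transcribed.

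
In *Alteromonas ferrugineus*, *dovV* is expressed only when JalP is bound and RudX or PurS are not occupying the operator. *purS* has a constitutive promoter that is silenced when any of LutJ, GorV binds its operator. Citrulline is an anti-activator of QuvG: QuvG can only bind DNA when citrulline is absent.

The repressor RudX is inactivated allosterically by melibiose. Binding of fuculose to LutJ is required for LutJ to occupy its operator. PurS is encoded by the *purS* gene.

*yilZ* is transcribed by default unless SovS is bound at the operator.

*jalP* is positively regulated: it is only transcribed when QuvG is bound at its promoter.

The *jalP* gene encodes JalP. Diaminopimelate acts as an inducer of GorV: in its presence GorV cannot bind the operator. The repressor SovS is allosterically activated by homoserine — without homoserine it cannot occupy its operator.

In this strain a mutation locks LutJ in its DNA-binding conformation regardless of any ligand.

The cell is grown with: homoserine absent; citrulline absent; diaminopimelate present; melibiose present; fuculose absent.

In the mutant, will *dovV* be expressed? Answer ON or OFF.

ON

Melibiose is present, so RudX is inactive.
Citrulline is absent, so QuvG is active.
No repressor is bound and QuvG is active, so *jalP* is transcribed.
So JalP is produced and active.
LutJ is constitutively active in this strain.
Diaminopimelate is present, so GorV is inactive.
With repressor LutJ bound, *purS* is not transcribed.
So PurS is not produced.
No repressor is bound and JalP is active, so *dovV* is transcribed.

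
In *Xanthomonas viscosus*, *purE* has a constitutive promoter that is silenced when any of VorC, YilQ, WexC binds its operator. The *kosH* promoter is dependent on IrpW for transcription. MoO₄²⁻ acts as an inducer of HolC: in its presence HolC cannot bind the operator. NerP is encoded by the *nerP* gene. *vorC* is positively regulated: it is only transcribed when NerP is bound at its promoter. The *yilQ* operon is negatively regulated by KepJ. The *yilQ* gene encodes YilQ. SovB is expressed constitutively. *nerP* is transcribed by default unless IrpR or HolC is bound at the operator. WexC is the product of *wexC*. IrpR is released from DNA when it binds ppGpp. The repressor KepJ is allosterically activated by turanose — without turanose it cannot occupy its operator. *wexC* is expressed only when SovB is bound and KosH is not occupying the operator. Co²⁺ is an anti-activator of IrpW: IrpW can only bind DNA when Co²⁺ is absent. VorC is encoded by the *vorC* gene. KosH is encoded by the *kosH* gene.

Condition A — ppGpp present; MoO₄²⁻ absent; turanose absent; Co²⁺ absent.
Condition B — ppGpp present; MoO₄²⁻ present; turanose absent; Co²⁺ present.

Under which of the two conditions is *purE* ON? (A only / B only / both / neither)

Condition A:
ppGpp is present, so IrpR is inactive.
MoO₄²⁻ is absent, so HolC is active.
With repressor HolC bound, *nerP* is not transcribed.
So NerP is not produced.
Required activator NerP is absent, so *vorC* is not transcribed.
So VorC is not produced.
Turanose is absent, so KepJ is inactive.
With no repressor bound, *yilQ* is transcribed.
So YilQ is produced and active.
SovB is produced constitutively and is active.
Co²⁺ is absent, so IrpW is active.
No repressor is bound and IrpW is active, so *kosH* is transcribed.
So KosH is produced and active.
With repressor KosH bound, *wexC* is not transcribed.
So WexC is not produced.
With repressor YilQ bound, *purE* is not transcribed.
→ *purE* is OFF in A.
Condition B:
ppGpp is present, so IrpR is inactive.
MoO₄²⁻ is present, so HolC is inactive.
With no repressor bound, *nerP* is transcribed.
So NerP is produced and active.
No repressor is bound and NerP is active, so *vorC* is transcribed.
So VorC is produced and active.
Turanose is absent, so KepJ is inactive.
With no repressor bound, *yilQ* is transcribed.
So YilQ is produced and active.
SovB is produced constitutively and is active.
Co²⁺ is present, so IrpW is inactive.
Required activator IrpW is absent, so *kosH* is not transcribed.
So KosH is not produced.
No repressor is bound and SovB is active, so *wexC* is transcribed.
So WexC is produced and active.
With repressor VorC bound, *purE* is not transcribed.
→ *purE* is OFF in B.

neither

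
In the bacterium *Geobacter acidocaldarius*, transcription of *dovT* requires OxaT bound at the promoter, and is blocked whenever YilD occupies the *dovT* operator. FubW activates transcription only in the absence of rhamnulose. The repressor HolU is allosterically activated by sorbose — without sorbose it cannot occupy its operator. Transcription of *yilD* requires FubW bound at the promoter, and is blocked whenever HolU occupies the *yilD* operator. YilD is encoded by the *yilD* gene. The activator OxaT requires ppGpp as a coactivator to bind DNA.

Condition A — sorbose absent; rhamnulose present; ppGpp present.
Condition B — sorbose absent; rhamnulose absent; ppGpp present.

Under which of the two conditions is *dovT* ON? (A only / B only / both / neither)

Condition A:
Sorbose is absent, so HolU is inactive.
Rhamnulose is present, so FubW is inactive.
Required activator FubW is absent, so *yilD* is not transcribed.
So YilD is not produced.
ppGpp is present, so OxaT is active.
No repressor is bound and OxaT is active, so *dovT* is transcribed.
→ *dovT* is ON in A.
Condition B:
Sorbose is absent, so HolU is inactive.
Rhamnulose is absent, so FubW is active.
No repressor is bound and FubW is active, so *yilD* is transcribed.
So YilD is produced and active.
ppGpp is present, so OxaT is active.
With repressor YilD bound, *dovT* is not transcribed.
→ *dovT* is OFF in B.

A only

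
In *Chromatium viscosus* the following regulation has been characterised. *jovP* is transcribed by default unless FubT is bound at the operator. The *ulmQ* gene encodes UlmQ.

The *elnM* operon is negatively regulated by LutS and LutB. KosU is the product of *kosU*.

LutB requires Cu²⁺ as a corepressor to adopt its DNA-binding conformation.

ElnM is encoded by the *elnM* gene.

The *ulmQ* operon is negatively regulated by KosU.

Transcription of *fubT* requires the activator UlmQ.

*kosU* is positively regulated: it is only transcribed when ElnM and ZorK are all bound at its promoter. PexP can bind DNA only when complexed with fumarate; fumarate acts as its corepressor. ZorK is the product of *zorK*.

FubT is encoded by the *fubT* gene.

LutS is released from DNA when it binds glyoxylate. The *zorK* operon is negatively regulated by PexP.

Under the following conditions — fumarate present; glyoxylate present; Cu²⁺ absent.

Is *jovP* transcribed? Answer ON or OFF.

OFF

Glyoxylate is present, so LutS is inactive.
Cu²⁺ is absent, so LutB is inactive.
With no repressor bound, *elnM* is transcribed.
So ElnM is produced and active.
Fumarate is present, so PexP is active.
With repressor PexP bound, *zorK* is not transcribed.
So ZorK is not produced.
Required activator ZorK is absent, so *kosU* is not transcribed.
So KosU is not produced.
With no repressor bound, *ulmQ* is transcribed.
So UlmQ is produced and active.
No repressor is bound and UlmQ is active, so *fubT* is transcribed.
So FubT is produced and active.
With repressor FubT bound, *jovP* is not transcribed.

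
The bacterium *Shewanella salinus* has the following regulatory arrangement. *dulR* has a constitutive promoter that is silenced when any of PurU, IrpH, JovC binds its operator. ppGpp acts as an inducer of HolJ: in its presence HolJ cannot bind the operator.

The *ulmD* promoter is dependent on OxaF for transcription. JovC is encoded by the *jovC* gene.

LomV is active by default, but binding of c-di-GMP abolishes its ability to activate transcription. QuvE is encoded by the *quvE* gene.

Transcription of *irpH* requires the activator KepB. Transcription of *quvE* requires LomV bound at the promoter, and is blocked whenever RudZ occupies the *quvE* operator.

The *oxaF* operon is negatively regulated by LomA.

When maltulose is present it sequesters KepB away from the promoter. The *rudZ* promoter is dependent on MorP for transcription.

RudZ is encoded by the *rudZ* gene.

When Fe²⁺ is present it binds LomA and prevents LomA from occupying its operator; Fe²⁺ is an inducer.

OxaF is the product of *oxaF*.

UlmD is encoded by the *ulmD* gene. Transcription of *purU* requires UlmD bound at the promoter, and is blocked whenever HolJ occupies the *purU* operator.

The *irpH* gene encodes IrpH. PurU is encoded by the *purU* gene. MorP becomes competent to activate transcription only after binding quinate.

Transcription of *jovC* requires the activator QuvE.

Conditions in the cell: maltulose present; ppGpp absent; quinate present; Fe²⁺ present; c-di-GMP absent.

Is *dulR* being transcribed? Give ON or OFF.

Fe²⁺ is present, so LomA is inactive.
With no repressor bound, *oxaF* is transcribed.
So OxaF is produced and active.
No repressor is bound and OxaF is active, so *ulmD* is transcribed.
So UlmD is produced and active.
ppGpp is absent, so HolJ is active.
With repressor HolJ bound, *purU* is not transcribed.
So PurU is not produced.
Maltulose is present, so KepB is inactive.
Required activator KepB is absent, so *irpH* is not transcribed.
So IrpH is not produced.
Quinate is present, so MorP is active.
No repressor is bound and MorP is active, so *rudZ* is transcribed.
So RudZ is produced and active.
c-di-GMP is absent, so LomV is active.
With repressor RudZ bound, *quvE* is not transcribed.
So QuvE is not produced.
Required activator QuvE is absent, so *jovC* is not transcribed.
So JovC is not produced.
With no repressor bound, *dulR* is transcribed.

ON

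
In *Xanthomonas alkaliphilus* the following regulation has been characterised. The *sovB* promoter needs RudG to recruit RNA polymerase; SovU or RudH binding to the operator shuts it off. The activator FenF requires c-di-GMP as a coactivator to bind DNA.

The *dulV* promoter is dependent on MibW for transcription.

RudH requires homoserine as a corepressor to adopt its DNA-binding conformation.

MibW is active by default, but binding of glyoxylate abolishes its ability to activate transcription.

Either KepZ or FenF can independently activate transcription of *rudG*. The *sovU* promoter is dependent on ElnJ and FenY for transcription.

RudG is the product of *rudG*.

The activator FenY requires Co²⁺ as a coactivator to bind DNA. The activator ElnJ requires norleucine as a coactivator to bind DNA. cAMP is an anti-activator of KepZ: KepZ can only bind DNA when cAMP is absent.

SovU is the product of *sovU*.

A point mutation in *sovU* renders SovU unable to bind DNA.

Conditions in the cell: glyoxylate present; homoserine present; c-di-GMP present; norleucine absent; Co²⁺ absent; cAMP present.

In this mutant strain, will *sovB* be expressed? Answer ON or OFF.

OFF

SovU is non-functional in this strain, so it has no effect.
cAMP is present, so KepZ is inactive.
c-di-GMP is present, so FenF is active.
Activator FenF is present, so *rudG* is transcribed.
So RudG is produced and active.
Homoserine is present, so RudH is active.
With repressor RudH bound, *sovB* is not transcribed.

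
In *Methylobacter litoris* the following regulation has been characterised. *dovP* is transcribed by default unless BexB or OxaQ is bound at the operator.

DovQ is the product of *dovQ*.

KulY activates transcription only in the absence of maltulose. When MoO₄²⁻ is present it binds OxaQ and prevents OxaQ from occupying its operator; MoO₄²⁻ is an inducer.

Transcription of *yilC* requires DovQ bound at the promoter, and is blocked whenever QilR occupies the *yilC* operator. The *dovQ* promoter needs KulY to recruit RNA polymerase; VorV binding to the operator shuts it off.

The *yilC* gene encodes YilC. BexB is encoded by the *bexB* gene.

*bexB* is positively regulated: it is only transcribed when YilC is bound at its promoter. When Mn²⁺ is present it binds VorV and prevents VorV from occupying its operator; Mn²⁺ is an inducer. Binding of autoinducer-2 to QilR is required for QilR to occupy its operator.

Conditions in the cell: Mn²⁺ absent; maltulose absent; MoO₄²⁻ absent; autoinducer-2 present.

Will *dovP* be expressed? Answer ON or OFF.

OFF

Autoinducer-2 is present, so QilR is active.
Mn²⁺ is absent, so VorV is active.
Maltulose is absent, so KulY is active.
With repressor VorV bound, *dovQ* is not transcribed.
So DovQ is not produced.
With repressor QilR bound, *yilC* is not transcribed.
So YilC is not produced.
Required activator YilC is absent, so *bexB* is not transcribed.
So BexB is not produced.
MoO₄²⁻ is absent, so OxaQ is active.
With repressor OxaQ bound, *dovP* is not transcribed.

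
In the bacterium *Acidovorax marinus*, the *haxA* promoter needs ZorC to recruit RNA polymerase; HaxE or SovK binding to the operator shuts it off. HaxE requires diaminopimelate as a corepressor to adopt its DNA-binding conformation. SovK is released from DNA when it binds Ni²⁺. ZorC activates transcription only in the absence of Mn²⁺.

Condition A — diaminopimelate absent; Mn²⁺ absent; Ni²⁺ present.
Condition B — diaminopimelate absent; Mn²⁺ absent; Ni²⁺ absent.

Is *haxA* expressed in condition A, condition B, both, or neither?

Condition A:
Diaminopimelate is absent, so HaxE is inactive.
Mn²⁺ is absent, so ZorC is active.
Ni²⁺ is present, so SovK is inactive.
No repressor is bound and ZorC is active, so *haxA* is transcribed.
→ *haxA* is ON in A.
Condition B:
Diaminopimelate is absent, so HaxE is inactive.
Mn²⁺ is absent, so ZorC is active.
Ni²⁺ is absent, so SovK is active.
With repressor SovK bound, *haxA* is not transcribed.
→ *haxA* is OFF in B.

A only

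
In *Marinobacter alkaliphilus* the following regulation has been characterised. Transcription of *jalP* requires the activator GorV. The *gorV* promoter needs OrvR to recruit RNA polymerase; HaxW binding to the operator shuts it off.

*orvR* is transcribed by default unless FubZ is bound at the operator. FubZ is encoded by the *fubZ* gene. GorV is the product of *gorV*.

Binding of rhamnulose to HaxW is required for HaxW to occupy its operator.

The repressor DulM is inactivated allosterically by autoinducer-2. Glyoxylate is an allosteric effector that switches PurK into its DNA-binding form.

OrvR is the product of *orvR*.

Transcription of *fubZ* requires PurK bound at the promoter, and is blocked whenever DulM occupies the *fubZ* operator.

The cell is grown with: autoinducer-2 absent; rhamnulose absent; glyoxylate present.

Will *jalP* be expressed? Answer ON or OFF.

Glyoxylate is present, so PurK is active.
Autoinducer-2 is absent, so DulM is active.
With repressor DulM bound, *fubZ* is not transcribed.
So FubZ is not produced.
With no repressor bound, *orvR* is transcribed.
So OrvR is produced and active.
Rhamnulose is absent, so HaxW is inactive.
No repressor is bound and OrvR is active, so *gorV* is transcribed.
So GorV is produced and active.
No repressor is bound and GorV is active, so *jalP* is transcribed.

ON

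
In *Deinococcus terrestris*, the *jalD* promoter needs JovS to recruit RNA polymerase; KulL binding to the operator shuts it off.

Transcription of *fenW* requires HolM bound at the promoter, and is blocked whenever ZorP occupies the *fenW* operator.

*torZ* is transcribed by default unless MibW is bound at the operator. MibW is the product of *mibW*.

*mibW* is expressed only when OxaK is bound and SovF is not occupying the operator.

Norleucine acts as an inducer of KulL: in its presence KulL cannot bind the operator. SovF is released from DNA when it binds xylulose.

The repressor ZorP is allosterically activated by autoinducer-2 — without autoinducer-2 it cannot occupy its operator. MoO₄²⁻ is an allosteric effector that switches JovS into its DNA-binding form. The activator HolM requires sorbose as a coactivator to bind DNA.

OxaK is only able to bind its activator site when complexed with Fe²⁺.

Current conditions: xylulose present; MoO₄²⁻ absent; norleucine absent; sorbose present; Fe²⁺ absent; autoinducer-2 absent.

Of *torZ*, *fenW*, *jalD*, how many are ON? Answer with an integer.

Fe²⁺ is absent, so OxaK is inactive.
Xylulose is present, so SovF is inactive.
Required activator OxaK is absent, so *mibW* is not transcribed.
So MibW is not produced.
With no repressor bound, *torZ* is transcribed.
→ *torZ* is ON.
Autoinducer-2 is absent, so ZorP is inactive.
Sorbose is present, so HolM is active.
No repressor is bound and HolM is active, so *fenW* is transcribed.
→ *fenW* is ON.
MoO₄²⁻ is absent, so JovS is inactive.
Norleucine is absent, so KulL is active.
With repressor KulL bound, *jalD* is not transcribed.
→ *jalD* is OFF.
2 of the 3 genes are transcribed.

2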